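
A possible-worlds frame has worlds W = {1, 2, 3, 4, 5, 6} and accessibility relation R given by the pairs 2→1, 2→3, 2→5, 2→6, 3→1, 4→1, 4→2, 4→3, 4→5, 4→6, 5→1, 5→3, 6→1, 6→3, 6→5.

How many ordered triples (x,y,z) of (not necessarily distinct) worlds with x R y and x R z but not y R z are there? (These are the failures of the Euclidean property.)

35

Enumerating: (2,1,1), (2,1,3), (2,1,5), (2,1,6), (2,3,3), (2,3,5), (2,3,6), (2,5,5), (2,5,6), (2,6,6), (3,1,1), (4,1,1), … and 23 more.
Total: 35.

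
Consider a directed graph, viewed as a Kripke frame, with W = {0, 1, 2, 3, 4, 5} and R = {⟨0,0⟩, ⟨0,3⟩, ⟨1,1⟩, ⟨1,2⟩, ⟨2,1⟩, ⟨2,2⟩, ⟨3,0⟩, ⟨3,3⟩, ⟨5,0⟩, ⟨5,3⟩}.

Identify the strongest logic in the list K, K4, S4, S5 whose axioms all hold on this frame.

K4

Transitive (axiom 4): yes — every two-step R-path is closed by a direct edge.
Reflexive (axiom T): no — 4 is not related to itself.
Euclidean (axiom 5): yes — any two successors of a common world are R-related.
So F validates K, K4; S4 would additionally require R to be reflexive. The strongest is K4.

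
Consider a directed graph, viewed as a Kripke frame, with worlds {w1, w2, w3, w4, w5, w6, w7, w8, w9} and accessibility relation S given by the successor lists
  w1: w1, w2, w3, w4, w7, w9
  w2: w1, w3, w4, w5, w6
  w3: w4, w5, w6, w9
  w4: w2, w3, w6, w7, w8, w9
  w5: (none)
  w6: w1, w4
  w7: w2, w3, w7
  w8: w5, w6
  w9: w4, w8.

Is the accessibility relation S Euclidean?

Euclidean: no — w1 S w2 and w1 S w7, but not w2 S w7.

No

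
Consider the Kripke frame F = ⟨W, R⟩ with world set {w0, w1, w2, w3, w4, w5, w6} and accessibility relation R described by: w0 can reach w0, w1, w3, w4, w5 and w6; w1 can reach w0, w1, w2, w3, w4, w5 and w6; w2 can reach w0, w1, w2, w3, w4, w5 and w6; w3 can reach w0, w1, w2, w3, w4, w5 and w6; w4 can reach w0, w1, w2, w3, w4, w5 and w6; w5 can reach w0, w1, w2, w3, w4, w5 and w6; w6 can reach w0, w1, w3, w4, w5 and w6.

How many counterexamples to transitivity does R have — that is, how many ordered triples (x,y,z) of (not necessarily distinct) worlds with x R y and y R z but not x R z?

Enumerating: (w0,w1,w2), (w0,w3,w2), (w0,w4,w2), (w0,w5,w2), (w6,w1,w2), (w6,w3,w2), (w6,w4,w2), (w6,w5,w2).

8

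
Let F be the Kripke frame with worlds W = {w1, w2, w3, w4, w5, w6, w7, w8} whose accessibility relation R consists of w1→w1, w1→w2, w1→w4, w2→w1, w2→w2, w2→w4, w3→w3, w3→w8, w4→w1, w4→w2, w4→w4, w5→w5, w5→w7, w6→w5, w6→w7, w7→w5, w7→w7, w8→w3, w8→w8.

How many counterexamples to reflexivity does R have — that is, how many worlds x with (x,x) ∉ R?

1

Enumerating: w6.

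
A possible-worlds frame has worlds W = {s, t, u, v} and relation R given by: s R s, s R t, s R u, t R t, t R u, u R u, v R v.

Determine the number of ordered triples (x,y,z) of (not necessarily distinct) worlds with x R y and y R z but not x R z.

0

R is transitive; there are no such tuples.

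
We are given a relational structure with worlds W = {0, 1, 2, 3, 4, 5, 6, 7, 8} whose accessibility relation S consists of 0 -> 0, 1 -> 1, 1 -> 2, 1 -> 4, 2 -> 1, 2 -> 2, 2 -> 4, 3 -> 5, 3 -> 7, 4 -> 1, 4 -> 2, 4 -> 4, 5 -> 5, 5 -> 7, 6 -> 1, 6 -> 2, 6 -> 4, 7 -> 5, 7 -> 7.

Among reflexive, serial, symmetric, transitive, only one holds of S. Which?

transitive

Reflexive: no — 3 is not related to itself.
Serial: no — 8 has no S-successor.
Symmetric: no — 3 S 5 but not 5 S 3.
Transitive: yes — every two-step S-path is closed by a direct edge.
Only transitive holds.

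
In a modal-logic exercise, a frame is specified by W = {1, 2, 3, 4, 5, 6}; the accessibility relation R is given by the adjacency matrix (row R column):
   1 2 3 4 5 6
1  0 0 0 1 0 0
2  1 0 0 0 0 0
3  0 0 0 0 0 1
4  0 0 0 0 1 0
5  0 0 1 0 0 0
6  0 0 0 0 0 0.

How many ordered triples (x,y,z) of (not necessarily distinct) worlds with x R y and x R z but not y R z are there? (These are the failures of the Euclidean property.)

5

Enumerating: (1,4,4), (2,1,1), (3,6,6), (4,5,5), (5,3,3).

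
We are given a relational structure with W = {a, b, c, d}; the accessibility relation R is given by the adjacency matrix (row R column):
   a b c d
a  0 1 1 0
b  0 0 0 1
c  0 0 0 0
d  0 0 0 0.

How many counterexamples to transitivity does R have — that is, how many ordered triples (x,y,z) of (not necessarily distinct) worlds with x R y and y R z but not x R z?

Enumerating: (a,b,d).

1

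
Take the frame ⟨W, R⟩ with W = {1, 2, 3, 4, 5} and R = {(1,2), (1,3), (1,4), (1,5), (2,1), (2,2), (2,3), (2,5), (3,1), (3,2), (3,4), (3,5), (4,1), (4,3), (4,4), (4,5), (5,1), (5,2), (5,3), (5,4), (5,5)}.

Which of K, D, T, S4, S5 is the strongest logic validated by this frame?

Serial (axiom D): yes — every world has a successor (e.g. 1 R 2).
Reflexive (axiom T): no — 1 is not related to itself.
Transitive (axiom 4): no — 2 R 1 and 1 R 4, but not 2 R 4.
Euclidean (axiom 5): no — 1 R 2 and 1 R 4, but not 2 R 4.
So F validates K, D; T would additionally require R to be reflexive. The strongest is D.

D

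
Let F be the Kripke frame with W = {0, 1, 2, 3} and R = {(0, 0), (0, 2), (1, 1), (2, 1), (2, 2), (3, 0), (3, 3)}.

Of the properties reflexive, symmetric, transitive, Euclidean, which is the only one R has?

reflexive

Reflexive: yes — every world is R-related to itself.
Symmetric: no — 0 R 2 but not 2 R 0.
Transitive: no — 0 R 2 and 2 R 1, but not 0 R 1.
Euclidean: no — 0 R 2 and 0 R 0, but not 2 R 0.
Only reflexive holds.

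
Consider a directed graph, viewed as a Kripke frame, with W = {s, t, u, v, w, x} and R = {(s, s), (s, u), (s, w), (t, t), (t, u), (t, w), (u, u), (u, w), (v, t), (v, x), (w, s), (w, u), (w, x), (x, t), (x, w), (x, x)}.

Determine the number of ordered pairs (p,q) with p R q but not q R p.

6

Enumerating: (s,u), (t,u), (t,w), (v,t), (v,x), (x,t).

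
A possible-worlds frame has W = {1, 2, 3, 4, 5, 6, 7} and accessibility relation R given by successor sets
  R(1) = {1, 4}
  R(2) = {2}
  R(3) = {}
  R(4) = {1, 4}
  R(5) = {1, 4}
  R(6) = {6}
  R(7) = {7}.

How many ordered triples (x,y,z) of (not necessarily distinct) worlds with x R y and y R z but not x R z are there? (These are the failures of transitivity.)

R is transitive; there are no such tuples.

0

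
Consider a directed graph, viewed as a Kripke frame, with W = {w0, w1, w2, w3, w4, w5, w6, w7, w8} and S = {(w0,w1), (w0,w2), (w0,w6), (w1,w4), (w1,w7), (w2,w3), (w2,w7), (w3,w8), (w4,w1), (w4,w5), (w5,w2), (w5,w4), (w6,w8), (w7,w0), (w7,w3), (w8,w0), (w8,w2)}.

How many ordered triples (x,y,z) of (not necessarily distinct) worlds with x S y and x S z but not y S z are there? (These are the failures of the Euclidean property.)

33

Enumerating: (w0,w1,w1), (w0,w1,w2), (w0,w1,w6), (w0,w2,w1), (w0,w2,w2), (w0,w2,w6), (w0,w6,w1), (w0,w6,w2), (w0,w6,w6), (w1,w4,w4), (w1,w4,w7), (w1,w7,w4), … and 21 more.
Total: 33.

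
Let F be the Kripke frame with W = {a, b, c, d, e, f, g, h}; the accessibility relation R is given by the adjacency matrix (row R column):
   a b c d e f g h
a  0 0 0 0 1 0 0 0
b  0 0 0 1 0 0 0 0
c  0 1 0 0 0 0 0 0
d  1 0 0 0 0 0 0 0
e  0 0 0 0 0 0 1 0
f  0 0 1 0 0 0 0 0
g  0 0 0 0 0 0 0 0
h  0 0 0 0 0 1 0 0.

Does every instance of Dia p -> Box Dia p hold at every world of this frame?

The schema 5 characterises exactly the Euclidean frames.
Euclidean: no — a R e and a R e, but not e R e.

No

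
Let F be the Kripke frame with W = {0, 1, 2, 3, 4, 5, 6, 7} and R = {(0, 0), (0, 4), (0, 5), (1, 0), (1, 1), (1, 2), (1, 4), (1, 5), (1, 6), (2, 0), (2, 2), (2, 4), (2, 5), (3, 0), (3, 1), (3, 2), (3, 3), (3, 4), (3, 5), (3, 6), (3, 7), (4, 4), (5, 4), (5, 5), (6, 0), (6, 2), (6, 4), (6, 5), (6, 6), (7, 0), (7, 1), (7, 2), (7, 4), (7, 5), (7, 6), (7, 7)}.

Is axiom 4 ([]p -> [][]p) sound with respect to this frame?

By correspondence theory, 4 is valid on a frame iff R is transitive.
Transitive: yes — every two-step R-path is closed by a direct edge.

Yes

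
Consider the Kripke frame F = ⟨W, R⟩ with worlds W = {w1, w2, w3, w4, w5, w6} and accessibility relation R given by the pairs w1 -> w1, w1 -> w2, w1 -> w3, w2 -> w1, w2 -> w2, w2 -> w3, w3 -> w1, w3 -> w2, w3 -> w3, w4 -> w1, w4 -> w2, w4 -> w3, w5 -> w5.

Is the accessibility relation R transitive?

Yes

Transitive: yes — every two-step R-path is closed by a direct edge.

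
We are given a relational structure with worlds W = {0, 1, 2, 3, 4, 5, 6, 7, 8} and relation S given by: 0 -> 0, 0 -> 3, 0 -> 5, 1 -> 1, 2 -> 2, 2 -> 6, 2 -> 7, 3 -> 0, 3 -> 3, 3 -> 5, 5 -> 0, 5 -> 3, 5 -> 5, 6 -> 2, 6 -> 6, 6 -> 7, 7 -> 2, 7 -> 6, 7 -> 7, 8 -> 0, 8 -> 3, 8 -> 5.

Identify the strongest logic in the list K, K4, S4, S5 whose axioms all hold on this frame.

Transitive (axiom 4): yes — every two-step S-path is closed by a direct edge.
Reflexive (axiom T): no — 4 is not related to itself.
Euclidean (axiom 5): yes — any two successors of a common world are S-related.
So F validates K, K4; S4 would additionally require S to be reflexive. The strongest is K4.

K4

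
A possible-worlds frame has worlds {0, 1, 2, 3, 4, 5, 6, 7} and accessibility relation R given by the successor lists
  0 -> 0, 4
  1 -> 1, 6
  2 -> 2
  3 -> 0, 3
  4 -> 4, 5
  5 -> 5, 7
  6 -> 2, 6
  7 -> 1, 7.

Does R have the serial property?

Serial: yes — every world has a successor (e.g. 0 R 0).

Yes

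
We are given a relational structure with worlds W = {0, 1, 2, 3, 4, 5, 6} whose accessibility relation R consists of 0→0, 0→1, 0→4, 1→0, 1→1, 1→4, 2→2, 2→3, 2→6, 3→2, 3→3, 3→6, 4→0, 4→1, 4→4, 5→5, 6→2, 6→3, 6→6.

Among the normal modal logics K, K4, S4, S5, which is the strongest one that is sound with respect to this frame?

S5

Transitive (axiom 4): yes — every two-step R-path is closed by a direct edge.
Reflexive (axiom T): yes — every world is R-related to itself.
Euclidean (axiom 5): yes — any two successors of a common world are R-related.
So F validates K, K4, S4, S5. The strongest is S5.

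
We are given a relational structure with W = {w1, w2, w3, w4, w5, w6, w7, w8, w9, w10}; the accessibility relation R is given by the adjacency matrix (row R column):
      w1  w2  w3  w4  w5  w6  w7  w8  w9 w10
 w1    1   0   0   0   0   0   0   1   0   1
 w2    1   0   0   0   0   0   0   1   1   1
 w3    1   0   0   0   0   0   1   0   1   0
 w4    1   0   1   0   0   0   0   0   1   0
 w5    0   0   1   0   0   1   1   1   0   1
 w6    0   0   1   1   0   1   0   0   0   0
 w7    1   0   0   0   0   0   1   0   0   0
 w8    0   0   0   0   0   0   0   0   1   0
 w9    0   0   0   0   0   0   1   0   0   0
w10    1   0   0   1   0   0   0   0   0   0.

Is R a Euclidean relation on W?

Euclidean: no — w1 R w10 and w1 R w8, but not w10 R w8.

No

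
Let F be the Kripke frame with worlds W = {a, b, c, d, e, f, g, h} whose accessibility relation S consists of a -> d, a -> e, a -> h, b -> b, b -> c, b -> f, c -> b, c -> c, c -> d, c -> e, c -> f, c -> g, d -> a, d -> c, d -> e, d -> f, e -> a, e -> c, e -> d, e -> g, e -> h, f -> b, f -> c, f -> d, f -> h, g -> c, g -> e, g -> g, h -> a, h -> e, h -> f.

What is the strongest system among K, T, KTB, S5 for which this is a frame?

Reflexive (axiom T): no — a is not related to itself.
Symmetric (axiom B): yes — every pair in S has its reverse in S.
Euclidean (axiom 5): no — a S d and a S h, but not d S h.
So F validates K; T would additionally require S to be reflexive. The strongest is K.

K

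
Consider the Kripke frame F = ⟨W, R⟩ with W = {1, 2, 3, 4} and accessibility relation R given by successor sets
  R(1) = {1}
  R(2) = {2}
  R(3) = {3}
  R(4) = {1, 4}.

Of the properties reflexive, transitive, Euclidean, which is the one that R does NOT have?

Euclidean

Reflexive: yes — every world is R-related to itself.
Transitive: yes — every two-step R-path is closed by a direct edge.
Euclidean: no — 4 R 1 and 4 R 4, but not 1 R 4.
Only Euclidean fails.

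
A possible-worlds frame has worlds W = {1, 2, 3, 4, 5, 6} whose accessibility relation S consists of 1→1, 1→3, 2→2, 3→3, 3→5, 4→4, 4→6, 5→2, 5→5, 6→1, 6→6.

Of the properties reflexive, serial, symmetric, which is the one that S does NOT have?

symmetric

Reflexive: yes — every world is S-related to itself.
Serial: yes — every world has a successor (e.g. 1 S 1).
Symmetric: no — 1 S 3 but not 3 S 1.
Only symmetric fails.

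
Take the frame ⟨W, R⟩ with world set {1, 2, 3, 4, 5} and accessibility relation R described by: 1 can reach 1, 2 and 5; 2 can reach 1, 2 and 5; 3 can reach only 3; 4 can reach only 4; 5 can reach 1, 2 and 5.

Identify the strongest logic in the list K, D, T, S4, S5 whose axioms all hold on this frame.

Serial (axiom D): yes — every world has a successor (e.g. 1 R 1).
Reflexive (axiom T): yes — every world is R-related to itself.
Transitive (axiom 4): yes — every two-step R-path is closed by a direct edge.
Euclidean (axiom 5): yes — any two successors of a common world are R-related.
So F validates K, D, T, S4, S5. The strongest is S5.

S5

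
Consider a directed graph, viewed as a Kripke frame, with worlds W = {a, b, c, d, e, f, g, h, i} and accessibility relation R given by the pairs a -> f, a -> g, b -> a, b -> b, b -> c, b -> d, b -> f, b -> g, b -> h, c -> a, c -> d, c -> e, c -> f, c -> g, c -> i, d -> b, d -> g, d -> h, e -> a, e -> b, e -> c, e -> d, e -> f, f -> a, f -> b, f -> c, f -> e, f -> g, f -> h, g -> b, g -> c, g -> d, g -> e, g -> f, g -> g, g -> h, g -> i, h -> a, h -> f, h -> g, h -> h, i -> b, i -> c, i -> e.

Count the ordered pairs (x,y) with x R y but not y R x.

Enumerating: (a,g), (b,a), (b,c), (b,h), (c,a), (c,d), (d,h), (e,a), (e,b), (e,d), (g,e), (g,i), (h,a), (i,b), (i,e).

15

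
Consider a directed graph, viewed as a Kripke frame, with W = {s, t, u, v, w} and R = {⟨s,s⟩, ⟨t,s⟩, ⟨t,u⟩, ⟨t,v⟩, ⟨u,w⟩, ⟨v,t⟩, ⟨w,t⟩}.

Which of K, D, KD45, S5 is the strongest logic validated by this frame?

D

Serial (axiom D): yes — every world has a successor (e.g. s R s).
Euclidean (axiom 5): no — t R s and t R u, but not s R u.
Transitive (axiom 4): no — t R u and u R w, but not t R w.
Reflexive (axiom T): no — t is not related to itself.
So F validates K, D; KD45 would additionally require R to be Euclidean and transitive. The strongest is D.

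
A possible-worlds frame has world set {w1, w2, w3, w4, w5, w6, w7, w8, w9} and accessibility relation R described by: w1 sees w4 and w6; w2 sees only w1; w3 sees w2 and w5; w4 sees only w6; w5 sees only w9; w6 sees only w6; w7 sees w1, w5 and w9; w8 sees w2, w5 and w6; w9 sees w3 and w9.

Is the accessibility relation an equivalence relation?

Reflexive: no — w1 is not related to itself.
Symmetric: no — w1 R w4 but not w4 R w1.
Transitive: no — w2 R w1 and w1 R w4, but not w2 R w4.
So R is not an equivalence relation.

No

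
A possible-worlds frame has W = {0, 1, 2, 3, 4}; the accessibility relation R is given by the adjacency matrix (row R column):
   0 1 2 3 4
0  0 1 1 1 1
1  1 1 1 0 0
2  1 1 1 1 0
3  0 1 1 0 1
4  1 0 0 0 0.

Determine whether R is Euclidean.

Euclidean: no — 0 R 1 and 0 R 3, but not 1 R 3.

No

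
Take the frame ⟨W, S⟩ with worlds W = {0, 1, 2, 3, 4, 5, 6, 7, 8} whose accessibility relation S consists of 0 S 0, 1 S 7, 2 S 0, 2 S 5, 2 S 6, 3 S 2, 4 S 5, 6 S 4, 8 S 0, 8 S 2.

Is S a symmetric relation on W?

Symmetric: no — 1 S 7 but not 7 S 1.

No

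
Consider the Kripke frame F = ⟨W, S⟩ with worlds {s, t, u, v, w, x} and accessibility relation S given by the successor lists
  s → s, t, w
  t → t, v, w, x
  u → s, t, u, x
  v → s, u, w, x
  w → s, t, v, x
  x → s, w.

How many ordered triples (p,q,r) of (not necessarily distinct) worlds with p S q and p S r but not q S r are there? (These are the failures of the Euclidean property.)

Enumerating: (s,t,s), (s,w,w), (t,v,t), (t,v,v), (t,w,w), (t,x,t), (t,x,v), (t,x,x), (u,s,u), (u,s,x), (u,t,s), (u,t,u), … and 19 more.
Total: 31.

31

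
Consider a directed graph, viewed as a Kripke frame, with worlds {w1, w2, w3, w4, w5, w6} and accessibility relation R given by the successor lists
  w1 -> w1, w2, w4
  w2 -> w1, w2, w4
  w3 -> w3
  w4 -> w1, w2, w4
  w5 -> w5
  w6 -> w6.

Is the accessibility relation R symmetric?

Yes

Symmetric: yes — every pair in R has its reverse in R.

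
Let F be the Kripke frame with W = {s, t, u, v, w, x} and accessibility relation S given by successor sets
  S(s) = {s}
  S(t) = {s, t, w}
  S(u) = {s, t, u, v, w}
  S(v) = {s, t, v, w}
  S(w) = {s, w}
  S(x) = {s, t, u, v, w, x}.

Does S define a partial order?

Yes

Reflexive: yes — every world is S-related to itself.
Transitive: yes — every two-step S-path is closed by a direct edge.
Antisymmetric: yes — no distinct pair is related both ways.
So S is a partial order.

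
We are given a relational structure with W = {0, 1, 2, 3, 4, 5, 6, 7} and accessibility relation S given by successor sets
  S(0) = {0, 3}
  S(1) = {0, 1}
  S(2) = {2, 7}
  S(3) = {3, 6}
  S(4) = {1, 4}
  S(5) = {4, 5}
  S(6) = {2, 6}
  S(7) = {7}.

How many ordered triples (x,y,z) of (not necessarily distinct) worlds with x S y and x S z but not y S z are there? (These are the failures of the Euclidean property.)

Enumerating: (0,3,0), (1,0,1), (2,7,2), (3,6,3), (4,1,4), (5,4,5), (6,2,6).

7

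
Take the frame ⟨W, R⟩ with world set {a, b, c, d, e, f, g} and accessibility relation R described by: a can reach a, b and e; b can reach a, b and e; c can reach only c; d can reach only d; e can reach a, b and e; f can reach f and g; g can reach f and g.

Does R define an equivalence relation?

Reflexive: yes — every world is R-related to itself.
Symmetric: yes — every pair in R has its reverse in R.
Transitive: yes — every two-step R-path is closed by a direct edge.
So R is an equivalence relation.

Yes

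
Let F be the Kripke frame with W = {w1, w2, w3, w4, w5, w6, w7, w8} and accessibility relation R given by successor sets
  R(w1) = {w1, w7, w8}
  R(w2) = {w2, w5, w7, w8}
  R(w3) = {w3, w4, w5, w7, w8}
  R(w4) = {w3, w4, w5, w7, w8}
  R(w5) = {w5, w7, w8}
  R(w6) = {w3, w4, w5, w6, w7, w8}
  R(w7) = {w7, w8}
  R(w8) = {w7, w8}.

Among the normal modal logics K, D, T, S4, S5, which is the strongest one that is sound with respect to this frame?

S4

Serial (axiom D): yes — every world has a successor (e.g. w1 R w1).
Reflexive (axiom T): yes — every world is R-related to itself.
Transitive (axiom 4): yes — every two-step R-path is closed by a direct edge.
Euclidean (axiom 5): no — w2 R w7 and w2 R w5, but not w7 R w5.
So F validates K, D, T, S4; S5 would additionally require R to be Euclidean. The strongest is S4.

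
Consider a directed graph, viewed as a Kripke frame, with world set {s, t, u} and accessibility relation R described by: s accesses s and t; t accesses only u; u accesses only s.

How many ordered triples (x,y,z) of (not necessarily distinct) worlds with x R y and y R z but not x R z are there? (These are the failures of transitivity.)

3

Enumerating: (s,t,u), (t,u,s), (u,s,t).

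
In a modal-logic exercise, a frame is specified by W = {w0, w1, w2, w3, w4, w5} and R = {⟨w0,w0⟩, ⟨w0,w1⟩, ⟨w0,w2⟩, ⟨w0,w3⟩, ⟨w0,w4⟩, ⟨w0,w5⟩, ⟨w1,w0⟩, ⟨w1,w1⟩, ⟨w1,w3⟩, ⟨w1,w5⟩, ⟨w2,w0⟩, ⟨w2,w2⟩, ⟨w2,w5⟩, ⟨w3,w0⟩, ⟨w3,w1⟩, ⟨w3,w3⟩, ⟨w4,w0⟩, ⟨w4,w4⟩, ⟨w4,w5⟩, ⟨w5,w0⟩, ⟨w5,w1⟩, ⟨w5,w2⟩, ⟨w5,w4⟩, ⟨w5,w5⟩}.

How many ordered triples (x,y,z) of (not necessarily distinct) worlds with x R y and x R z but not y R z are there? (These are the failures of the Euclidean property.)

20

Enumerating: (w0,w1,w2), (w0,w1,w4), (w0,w2,w1), (w0,w2,w3), (w0,w2,w4), (w0,w3,w2), (w0,w3,w4), (w0,w3,w5), (w0,w4,w1), (w0,w4,w2), (w0,w4,w3), (w0,w5,w3), … and 8 more.
Total: 20.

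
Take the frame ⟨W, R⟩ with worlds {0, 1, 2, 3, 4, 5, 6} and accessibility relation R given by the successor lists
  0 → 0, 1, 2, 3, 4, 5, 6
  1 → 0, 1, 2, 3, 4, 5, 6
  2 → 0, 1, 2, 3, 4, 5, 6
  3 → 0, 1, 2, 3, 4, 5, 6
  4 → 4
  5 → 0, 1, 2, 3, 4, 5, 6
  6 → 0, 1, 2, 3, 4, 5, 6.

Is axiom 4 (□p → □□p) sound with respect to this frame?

Yes

Axiom 4 corresponds to the accessibility relation being transitive.
Transitive: yes — every two-step R-path is closed by a direct edge.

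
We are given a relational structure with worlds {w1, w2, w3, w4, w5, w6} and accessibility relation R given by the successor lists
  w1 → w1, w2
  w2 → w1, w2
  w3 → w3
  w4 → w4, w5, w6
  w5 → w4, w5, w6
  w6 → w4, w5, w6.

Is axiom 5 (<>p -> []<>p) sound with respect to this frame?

Yes

The schema 5 characterises exactly the Euclidean frames.
Euclidean: yes — any two successors of a common world are R-related.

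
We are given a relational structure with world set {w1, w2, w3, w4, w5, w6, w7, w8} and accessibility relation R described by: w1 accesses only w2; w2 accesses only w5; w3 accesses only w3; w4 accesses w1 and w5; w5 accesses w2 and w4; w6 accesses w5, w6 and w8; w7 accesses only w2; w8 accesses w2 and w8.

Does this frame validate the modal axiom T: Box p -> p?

Axiom T corresponds to the accessibility relation being reflexive.
Reflexive: no — w1 is not related to itself.

No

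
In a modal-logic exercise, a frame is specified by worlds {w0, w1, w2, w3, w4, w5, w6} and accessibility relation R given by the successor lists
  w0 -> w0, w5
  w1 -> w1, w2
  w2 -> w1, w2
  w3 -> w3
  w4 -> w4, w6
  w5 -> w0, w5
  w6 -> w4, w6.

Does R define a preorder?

Yes

Reflexive: yes — every world is R-related to itself.
Transitive: yes — every two-step R-path is closed by a direct edge.
So R is a preorder.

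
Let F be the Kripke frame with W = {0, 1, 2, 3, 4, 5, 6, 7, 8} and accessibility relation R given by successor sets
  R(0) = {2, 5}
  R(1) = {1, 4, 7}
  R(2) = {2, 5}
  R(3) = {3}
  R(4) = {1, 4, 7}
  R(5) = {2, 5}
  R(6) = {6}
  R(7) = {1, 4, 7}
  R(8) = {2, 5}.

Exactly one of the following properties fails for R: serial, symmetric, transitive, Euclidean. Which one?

Serial: yes — every world has a successor (e.g. 0 R 2).
Symmetric: no — 0 R 2 but not 2 R 0.
Transitive: yes — every two-step R-path is closed by a direct edge.
Euclidean: yes — any two successors of a common world are R-related.
Only symmetric fails.

symmetric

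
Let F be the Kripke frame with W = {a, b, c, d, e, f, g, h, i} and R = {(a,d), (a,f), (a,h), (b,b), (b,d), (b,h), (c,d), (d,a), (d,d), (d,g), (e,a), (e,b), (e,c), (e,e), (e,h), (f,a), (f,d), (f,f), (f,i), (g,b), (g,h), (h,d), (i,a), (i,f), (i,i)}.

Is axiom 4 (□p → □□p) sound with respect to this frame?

Axiom 4 corresponds to the accessibility relation being transitive.
Transitive: no — a R d and d R g, but not a R g.

No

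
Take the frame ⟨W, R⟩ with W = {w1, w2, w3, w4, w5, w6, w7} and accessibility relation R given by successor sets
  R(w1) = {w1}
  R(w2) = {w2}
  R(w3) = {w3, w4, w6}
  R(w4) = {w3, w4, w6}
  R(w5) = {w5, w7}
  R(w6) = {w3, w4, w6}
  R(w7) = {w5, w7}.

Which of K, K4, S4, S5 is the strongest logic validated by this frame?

Transitive (axiom 4): yes — every two-step R-path is closed by a direct edge.
Reflexive (axiom T): yes — every world is R-related to itself.
Euclidean (axiom 5): yes — any two successors of a common world are R-related.
So F validates K, K4, S4, S5. The strongest is S5.

S5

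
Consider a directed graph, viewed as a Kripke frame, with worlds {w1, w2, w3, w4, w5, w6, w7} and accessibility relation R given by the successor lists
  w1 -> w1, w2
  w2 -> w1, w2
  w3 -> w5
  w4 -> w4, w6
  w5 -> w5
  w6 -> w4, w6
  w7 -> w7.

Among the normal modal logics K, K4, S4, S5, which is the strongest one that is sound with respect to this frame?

Transitive (axiom 4): yes — every two-step R-path is closed by a direct edge.
Reflexive (axiom T): no — w3 is not related to itself.
Euclidean (axiom 5): yes — any two successors of a common world are R-related.
So F validates K, K4; S4 would additionally require R to be reflexive. The strongest is K4.

K4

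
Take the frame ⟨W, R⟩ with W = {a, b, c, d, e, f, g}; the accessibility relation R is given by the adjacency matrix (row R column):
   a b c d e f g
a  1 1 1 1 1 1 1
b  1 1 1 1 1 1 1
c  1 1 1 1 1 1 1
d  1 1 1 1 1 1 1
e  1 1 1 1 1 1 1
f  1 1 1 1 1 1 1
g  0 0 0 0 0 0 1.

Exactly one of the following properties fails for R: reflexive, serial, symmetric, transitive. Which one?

Reflexive: yes — every world is R-related to itself.
Serial: yes — every world has a successor (e.g. a R a).
Symmetric: no — a R g but not g R a.
Transitive: yes — every two-step R-path is closed by a direct edge.
Only symmetric fails.

symmetric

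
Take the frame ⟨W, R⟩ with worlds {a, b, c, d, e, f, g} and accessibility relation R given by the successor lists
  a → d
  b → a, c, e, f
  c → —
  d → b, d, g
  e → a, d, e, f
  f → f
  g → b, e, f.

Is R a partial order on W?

No

Reflexive: no — a is not related to itself.
Transitive: no — a R d and d R b, but not a R b.
Antisymmetric: yes — no distinct pair is related both ways.
So R is not a partial order.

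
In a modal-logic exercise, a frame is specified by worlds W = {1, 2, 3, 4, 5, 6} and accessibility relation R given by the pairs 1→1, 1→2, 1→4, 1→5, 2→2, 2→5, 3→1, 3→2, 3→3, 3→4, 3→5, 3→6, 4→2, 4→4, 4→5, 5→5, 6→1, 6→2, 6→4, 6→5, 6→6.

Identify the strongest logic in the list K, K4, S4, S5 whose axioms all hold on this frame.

S4

Transitive (axiom 4): yes — every two-step R-path is closed by a direct edge.
Reflexive (axiom T): yes — every world is R-related to itself.
Euclidean (axiom 5): no — 1 R 2 and 1 R 4, but not 2 R 4.
So F validates K, K4, S4; S5 would additionally require R to be Euclidean. The strongest is S4.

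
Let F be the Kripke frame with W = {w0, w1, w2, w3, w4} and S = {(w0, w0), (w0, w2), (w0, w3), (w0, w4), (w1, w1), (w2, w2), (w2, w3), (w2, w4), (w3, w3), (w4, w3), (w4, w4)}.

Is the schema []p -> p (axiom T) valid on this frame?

By correspondence theory, T is valid on a frame iff S is reflexive.
Reflexive: yes — every world is S-related to itself.

Yes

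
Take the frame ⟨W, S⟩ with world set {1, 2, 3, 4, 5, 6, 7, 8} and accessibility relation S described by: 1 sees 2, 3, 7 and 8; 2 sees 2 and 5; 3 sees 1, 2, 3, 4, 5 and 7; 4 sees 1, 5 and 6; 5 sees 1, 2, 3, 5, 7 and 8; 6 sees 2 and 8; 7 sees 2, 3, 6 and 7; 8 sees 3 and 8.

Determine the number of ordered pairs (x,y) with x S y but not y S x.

Enumerating: (1,2), (1,7), (1,8), (3,2), (3,4), (4,1), (4,5), (4,6), (5,1), (5,7), (5,8), (6,2), (6,8), (7,2), (7,6), (8,3).

16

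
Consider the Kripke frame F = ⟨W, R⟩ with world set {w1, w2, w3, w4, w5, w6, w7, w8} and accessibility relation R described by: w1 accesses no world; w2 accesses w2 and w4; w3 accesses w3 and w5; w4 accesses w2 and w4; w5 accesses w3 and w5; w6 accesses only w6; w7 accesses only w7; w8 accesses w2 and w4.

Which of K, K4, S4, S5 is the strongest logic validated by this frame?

Transitive (axiom 4): yes — every two-step R-path is closed by a direct edge.
Reflexive (axiom T): no — w1 is not related to itself.
Euclidean (axiom 5): yes — any two successors of a common world are R-related.
So F validates K, K4; S4 would additionally require R to be reflexive. The strongest is K4.

K4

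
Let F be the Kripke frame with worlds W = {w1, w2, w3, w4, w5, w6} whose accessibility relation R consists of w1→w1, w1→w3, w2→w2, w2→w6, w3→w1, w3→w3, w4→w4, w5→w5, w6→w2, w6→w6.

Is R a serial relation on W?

Serial: yes — every world has a successor (e.g. w1 R w1).

Yes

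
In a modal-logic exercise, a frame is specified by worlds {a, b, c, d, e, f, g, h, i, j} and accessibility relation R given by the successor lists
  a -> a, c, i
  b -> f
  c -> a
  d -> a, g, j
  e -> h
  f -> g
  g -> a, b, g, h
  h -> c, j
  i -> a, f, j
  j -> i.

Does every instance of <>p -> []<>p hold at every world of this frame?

No

Axiom 5 corresponds to the accessibility relation being Euclidean.
Euclidean: no — a R c and a R i, but not c R i.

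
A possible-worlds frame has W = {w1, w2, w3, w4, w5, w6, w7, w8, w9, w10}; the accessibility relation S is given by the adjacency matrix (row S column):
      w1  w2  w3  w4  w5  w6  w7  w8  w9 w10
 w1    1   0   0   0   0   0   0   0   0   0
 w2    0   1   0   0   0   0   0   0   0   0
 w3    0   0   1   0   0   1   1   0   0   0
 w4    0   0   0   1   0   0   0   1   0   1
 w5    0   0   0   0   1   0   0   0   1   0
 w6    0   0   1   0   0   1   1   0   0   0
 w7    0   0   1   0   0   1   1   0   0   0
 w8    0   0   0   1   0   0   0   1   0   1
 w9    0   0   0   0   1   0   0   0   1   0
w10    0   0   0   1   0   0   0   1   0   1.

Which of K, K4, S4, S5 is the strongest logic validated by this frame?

Transitive (axiom 4): yes — every two-step S-path is closed by a direct edge.
Reflexive (axiom T): yes — every world is S-related to itself.
Euclidean (axiom 5): yes — any two successors of a common world are S-related.
So F validates K, K4, S4, S5. The strongest is S5.

S5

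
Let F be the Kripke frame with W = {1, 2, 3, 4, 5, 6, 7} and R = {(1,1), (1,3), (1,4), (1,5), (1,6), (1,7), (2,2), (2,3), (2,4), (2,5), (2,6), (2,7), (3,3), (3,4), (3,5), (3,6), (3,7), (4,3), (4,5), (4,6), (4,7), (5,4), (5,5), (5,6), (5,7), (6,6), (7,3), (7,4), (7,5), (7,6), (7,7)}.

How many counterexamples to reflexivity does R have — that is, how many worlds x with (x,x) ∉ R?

1

Enumerating: 4.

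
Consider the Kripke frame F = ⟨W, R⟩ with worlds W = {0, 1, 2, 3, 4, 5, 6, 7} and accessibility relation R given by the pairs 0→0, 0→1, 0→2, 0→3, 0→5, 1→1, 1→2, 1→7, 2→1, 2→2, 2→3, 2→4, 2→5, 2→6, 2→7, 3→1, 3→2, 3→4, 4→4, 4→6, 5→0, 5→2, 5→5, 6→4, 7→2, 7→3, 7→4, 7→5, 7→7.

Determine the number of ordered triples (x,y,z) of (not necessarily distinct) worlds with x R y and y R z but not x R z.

32

Enumerating: (0,1,7), (0,2,4), (0,2,6), (0,2,7), (0,3,4), (1,2,3), (1,2,4), (1,2,5), (1,2,6), (1,7,3), (1,7,4), (1,7,5), … and 20 more.
Total: 32.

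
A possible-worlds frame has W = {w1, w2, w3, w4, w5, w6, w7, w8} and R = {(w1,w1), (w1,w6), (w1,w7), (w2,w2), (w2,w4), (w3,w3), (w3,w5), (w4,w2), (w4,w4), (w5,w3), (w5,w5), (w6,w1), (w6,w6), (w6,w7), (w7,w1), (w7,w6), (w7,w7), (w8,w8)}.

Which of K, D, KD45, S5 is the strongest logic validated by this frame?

Serial (axiom D): yes — every world has a successor (e.g. w1 R w1).
Euclidean (axiom 5): yes — any two successors of a common world are R-related.
Transitive (axiom 4): yes — every two-step R-path is closed by a direct edge.
Reflexive (axiom T): yes — every world is R-related to itself.
So F validates K, D, KD45, S5. The strongest is S5.

S5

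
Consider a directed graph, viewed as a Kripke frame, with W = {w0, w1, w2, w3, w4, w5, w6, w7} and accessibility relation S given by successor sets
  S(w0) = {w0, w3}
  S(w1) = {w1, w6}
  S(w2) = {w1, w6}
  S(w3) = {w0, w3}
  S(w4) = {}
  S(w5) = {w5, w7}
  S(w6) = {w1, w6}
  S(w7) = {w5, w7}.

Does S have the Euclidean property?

Yes

Euclidean: yes — any two successors of a common world are S-related.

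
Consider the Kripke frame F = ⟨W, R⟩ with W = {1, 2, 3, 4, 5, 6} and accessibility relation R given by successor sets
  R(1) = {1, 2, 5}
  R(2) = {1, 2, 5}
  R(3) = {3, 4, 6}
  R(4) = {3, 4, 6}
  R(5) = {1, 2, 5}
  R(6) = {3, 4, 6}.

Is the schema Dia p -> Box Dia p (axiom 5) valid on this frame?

Yes

The schema 5 characterises exactly the Euclidean frames.
Euclidean: yes — any two successors of a common world are R-related.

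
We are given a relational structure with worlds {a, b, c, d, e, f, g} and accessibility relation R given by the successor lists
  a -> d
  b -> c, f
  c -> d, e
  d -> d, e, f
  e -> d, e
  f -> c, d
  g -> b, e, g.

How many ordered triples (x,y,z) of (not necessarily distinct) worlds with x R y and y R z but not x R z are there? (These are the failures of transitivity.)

14

Enumerating: (a,d,e), (a,d,f), (b,c,d), (b,c,e), (b,f,d), (c,d,f), (d,f,c), (e,d,f), (f,c,e), (f,d,e), (f,d,f), (g,b,c), (g,b,f), (g,e,d).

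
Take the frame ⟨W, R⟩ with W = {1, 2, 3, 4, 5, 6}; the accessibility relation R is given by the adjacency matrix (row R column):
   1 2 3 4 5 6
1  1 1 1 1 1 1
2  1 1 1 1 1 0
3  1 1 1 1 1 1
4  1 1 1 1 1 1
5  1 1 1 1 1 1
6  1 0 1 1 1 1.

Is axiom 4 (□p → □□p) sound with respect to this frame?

Axiom 4 corresponds to the accessibility relation being transitive.
Transitive: no — 2 R 1 and 1 R 6, but not 2 R 6.

No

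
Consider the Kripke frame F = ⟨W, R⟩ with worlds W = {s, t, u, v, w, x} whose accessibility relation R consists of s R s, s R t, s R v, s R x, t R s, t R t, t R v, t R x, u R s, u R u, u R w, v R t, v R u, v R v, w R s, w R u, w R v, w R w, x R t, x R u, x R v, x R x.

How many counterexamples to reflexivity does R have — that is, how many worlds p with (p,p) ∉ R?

R is reflexive; there are no such worlds.

0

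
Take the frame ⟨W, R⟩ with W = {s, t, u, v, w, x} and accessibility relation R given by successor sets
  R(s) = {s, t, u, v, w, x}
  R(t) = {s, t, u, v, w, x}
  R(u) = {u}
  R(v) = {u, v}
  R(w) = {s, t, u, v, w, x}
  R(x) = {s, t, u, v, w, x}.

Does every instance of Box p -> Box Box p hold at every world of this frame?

Yes

By correspondence theory, 4 is valid on a frame iff R is transitive.
Transitive: yes — every two-step R-path is closed by a direct edge.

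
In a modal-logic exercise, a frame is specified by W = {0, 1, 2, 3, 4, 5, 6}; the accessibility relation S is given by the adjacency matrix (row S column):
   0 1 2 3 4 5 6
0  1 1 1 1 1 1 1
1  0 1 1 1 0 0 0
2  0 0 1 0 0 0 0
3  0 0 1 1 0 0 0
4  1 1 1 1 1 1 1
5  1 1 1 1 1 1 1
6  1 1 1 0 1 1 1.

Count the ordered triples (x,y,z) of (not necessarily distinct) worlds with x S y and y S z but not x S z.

Enumerating: (6,0,3), (6,1,3), (6,4,3), (6,5,3).

4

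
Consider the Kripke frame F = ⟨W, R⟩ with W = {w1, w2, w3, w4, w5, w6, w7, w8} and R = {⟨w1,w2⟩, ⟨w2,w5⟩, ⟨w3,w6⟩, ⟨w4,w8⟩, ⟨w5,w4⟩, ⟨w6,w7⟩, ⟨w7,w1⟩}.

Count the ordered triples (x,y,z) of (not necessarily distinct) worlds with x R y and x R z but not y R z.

7

Enumerating: (w1,w2,w2), (w2,w5,w5), (w3,w6,w6), (w4,w8,w8), (w5,w4,w4), (w6,w7,w7), (w7,w1,w1).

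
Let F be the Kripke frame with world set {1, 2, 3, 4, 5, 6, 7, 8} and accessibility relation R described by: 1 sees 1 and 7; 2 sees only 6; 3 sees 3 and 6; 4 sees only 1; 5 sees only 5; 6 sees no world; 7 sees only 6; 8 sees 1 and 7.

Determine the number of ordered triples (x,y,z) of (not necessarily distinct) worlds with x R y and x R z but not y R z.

Enumerating: (1,7,1), (1,7,7), (2,6,6), (3,6,3), (3,6,6), (7,6,6), (8,7,1), (8,7,7).

8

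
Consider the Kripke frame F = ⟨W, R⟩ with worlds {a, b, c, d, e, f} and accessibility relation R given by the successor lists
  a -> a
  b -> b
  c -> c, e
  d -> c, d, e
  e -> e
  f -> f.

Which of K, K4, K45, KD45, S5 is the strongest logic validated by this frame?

K4

Transitive (axiom 4): yes — every two-step R-path is closed by a direct edge.
Euclidean (axiom 5): no — d R e and d R c, but not e R c.
Serial (axiom D): yes — every world has a successor (e.g. a R a).
Reflexive (axiom T): yes — every world is R-related to itself.
So F validates K, K4; K45 would additionally require R to be Euclidean. The strongest is K4.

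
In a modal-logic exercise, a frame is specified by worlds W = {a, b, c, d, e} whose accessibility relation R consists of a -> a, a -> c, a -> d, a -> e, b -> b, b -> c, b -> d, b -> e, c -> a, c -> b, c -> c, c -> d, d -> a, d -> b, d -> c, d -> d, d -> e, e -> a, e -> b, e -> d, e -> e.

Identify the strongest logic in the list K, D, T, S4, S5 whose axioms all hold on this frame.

Serial (axiom D): yes — every world has a successor (e.g. a R a).
Reflexive (axiom T): yes — every world is R-related to itself.
Transitive (axiom 4): no — a R c and c R b, but not a R b.
Euclidean (axiom 5): no — a R c and a R e, but not c R e.
So F validates K, D, T; S4 would additionally require R to be transitive. The strongest is T.

T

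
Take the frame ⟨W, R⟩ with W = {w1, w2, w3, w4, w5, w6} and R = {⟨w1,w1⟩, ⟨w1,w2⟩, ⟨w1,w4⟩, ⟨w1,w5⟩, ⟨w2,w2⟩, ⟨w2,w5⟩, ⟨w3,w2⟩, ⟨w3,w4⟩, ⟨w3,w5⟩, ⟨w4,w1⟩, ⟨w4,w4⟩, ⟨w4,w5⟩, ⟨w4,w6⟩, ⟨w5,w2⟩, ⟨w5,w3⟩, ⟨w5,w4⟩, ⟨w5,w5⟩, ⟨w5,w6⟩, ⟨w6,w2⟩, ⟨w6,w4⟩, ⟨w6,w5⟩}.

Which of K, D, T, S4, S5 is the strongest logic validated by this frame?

D

Serial (axiom D): yes — every world has a successor (e.g. w1 R w1).
Reflexive (axiom T): no — w3 is not related to itself.
Transitive (axiom 4): no — w1 R w4 and w4 R w6, but not w1 R w6.
Euclidean (axiom 5): no — w1 R w2 and w1 R w4, but not w2 R w4.
So F validates K, D; T would additionally require R to be reflexive. The strongest is D.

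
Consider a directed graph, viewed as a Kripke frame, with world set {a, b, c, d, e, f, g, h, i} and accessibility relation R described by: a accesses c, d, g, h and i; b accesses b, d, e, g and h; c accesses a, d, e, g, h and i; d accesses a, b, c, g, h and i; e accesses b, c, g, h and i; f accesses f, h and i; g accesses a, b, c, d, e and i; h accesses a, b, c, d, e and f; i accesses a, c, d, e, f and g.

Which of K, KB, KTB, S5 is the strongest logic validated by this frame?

KB

Symmetric (axiom B): yes — every pair in R has its reverse in R.
Reflexive (axiom T): no — a is not related to itself.
Euclidean (axiom 5): no — a R g and a R h, but not g R h.
So F validates K, KB; KTB would additionally require R to be reflexive. The strongest is KB.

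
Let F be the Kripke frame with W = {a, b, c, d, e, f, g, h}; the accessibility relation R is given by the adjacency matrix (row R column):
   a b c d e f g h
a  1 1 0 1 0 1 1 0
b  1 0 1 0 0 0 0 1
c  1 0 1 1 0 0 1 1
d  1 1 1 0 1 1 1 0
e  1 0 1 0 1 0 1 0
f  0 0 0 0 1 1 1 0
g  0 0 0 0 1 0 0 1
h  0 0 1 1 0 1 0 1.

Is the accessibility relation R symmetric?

Symmetric: no — a R f but not f R a.

No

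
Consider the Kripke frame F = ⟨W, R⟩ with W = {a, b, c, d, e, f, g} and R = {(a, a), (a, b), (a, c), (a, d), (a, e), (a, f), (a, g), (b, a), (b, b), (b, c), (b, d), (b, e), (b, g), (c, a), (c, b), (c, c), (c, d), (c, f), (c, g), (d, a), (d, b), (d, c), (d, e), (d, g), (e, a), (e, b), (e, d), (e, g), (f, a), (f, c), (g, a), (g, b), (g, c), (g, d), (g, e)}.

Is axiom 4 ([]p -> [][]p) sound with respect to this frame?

By correspondence theory, 4 is valid on a frame iff R is transitive.
Transitive: no — b R a and a R f, but not b R f.

No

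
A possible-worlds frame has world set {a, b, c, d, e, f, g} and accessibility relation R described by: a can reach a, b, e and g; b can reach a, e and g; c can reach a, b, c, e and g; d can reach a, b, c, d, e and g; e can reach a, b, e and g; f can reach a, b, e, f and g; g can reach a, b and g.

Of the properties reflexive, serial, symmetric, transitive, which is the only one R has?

Reflexive: no — b is not related to itself.
Serial: yes — every world has a successor (e.g. a R a).
Symmetric: no — c R a but not a R c.
Transitive: no — g R a and a R e, but not g R e.
Only serial holds.

serial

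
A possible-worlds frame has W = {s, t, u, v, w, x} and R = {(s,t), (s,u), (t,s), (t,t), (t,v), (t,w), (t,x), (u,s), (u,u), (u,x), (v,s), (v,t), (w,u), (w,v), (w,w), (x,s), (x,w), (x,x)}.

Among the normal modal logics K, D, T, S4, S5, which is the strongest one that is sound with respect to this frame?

Serial (axiom D): yes — every world has a successor (e.g. s R t).
Reflexive (axiom T): no — s is not related to itself.
Transitive (axiom 4): no — s R t and t R v, but not s R v.
Euclidean (axiom 5): no — s R t and s R u, but not t R u.
So F validates K, D; T would additionally require R to be reflexive. The strongest is D.

D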